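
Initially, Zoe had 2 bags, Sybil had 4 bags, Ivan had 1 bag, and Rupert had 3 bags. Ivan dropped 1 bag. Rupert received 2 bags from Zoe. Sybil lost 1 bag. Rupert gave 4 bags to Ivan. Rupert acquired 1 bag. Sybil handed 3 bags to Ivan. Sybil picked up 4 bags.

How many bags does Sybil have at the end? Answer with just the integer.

Answer: 4

Derivation:
Tracking counts step by step:
Start: Zoe=2, Sybil=4, Ivan=1, Rupert=3
Event 1 (Ivan -1): Ivan: 1 -> 0. State: Zoe=2, Sybil=4, Ivan=0, Rupert=3
Event 2 (Zoe -> Rupert, 2): Zoe: 2 -> 0, Rupert: 3 -> 5. State: Zoe=0, Sybil=4, Ivan=0, Rupert=5
Event 3 (Sybil -1): Sybil: 4 -> 3. State: Zoe=0, Sybil=3, Ivan=0, Rupert=5
Event 4 (Rupert -> Ivan, 4): Rupert: 5 -> 1, Ivan: 0 -> 4. State: Zoe=0, Sybil=3, Ivan=4, Rupert=1
Event 5 (Rupert +1): Rupert: 1 -> 2. State: Zoe=0, Sybil=3, Ivan=4, Rupert=2
Event 6 (Sybil -> Ivan, 3): Sybil: 3 -> 0, Ivan: 4 -> 7. State: Zoe=0, Sybil=0, Ivan=7, Rupert=2
Event 7 (Sybil +4): Sybil: 0 -> 4. State: Zoe=0, Sybil=4, Ivan=7, Rupert=2

Sybil's final count: 4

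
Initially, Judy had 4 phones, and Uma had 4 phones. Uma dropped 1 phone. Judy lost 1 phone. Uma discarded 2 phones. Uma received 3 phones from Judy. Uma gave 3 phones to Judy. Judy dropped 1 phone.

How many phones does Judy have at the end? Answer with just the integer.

Answer: 2

Derivation:
Tracking counts step by step:
Start: Judy=4, Uma=4
Event 1 (Uma -1): Uma: 4 -> 3. State: Judy=4, Uma=3
Event 2 (Judy -1): Judy: 4 -> 3. State: Judy=3, Uma=3
Event 3 (Uma -2): Uma: 3 -> 1. State: Judy=3, Uma=1
Event 4 (Judy -> Uma, 3): Judy: 3 -> 0, Uma: 1 -> 4. State: Judy=0, Uma=4
Event 5 (Uma -> Judy, 3): Uma: 4 -> 1, Judy: 0 -> 3. State: Judy=3, Uma=1
Event 6 (Judy -1): Judy: 3 -> 2. State: Judy=2, Uma=1

Judy's final count: 2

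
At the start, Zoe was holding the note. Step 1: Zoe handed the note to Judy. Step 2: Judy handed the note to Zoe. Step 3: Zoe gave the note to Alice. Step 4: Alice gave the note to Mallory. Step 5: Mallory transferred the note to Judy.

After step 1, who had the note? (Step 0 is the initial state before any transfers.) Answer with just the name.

Tracking the note holder through step 1:
After step 0 (start): Zoe
After step 1: Judy

At step 1, the holder is Judy.

Answer: Judy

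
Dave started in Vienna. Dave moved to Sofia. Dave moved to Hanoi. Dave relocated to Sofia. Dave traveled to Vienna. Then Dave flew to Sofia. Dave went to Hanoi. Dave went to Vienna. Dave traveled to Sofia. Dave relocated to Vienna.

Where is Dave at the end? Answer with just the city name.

Tracking Dave's location:
Start: Dave is in Vienna.
After move 1: Vienna -> Sofia. Dave is in Sofia.
After move 2: Sofia -> Hanoi. Dave is in Hanoi.
After move 3: Hanoi -> Sofia. Dave is in Sofia.
After move 4: Sofia -> Vienna. Dave is in Vienna.
After move 5: Vienna -> Sofia. Dave is in Sofia.
After move 6: Sofia -> Hanoi. Dave is in Hanoi.
After move 7: Hanoi -> Vienna. Dave is in Vienna.
After move 8: Vienna -> Sofia. Dave is in Sofia.
After move 9: Sofia -> Vienna. Dave is in Vienna.

Answer: Vienna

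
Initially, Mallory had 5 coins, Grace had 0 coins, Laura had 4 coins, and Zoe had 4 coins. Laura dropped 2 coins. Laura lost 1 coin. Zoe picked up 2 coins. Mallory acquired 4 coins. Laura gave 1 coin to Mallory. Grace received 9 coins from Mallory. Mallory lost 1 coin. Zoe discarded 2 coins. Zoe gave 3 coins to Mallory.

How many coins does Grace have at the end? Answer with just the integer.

Tracking counts step by step:
Start: Mallory=5, Grace=0, Laura=4, Zoe=4
Event 1 (Laura -2): Laura: 4 -> 2. State: Mallory=5, Grace=0, Laura=2, Zoe=4
Event 2 (Laura -1): Laura: 2 -> 1. State: Mallory=5, Grace=0, Laura=1, Zoe=4
Event 3 (Zoe +2): Zoe: 4 -> 6. State: Mallory=5, Grace=0, Laura=1, Zoe=6
Event 4 (Mallory +4): Mallory: 5 -> 9. State: Mallory=9, Grace=0, Laura=1, Zoe=6
Event 5 (Laura -> Mallory, 1): Laura: 1 -> 0, Mallory: 9 -> 10. State: Mallory=10, Grace=0, Laura=0, Zoe=6
Event 6 (Mallory -> Grace, 9): Mallory: 10 -> 1, Grace: 0 -> 9. State: Mallory=1, Grace=9, Laura=0, Zoe=6
Event 7 (Mallory -1): Mallory: 1 -> 0. State: Mallory=0, Grace=9, Laura=0, Zoe=6
Event 8 (Zoe -2): Zoe: 6 -> 4. State: Mallory=0, Grace=9, Laura=0, Zoe=4
Event 9 (Zoe -> Mallory, 3): Zoe: 4 -> 1, Mallory: 0 -> 3. State: Mallory=3, Grace=9, Laura=0, Zoe=1

Grace's final count: 9

Answer: 9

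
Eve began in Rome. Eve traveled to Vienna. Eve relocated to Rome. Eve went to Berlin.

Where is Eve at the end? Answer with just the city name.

Tracking Eve's location:
Start: Eve is in Rome.
After move 1: Rome -> Vienna. Eve is in Vienna.
After move 2: Vienna -> Rome. Eve is in Rome.
After move 3: Rome -> Berlin. Eve is in Berlin.

Answer: Berlin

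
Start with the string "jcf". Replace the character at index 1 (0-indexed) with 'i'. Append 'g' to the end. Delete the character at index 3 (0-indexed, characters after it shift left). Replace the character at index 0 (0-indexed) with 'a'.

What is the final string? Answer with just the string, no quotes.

Answer: aif

Derivation:
Applying each edit step by step:
Start: "jcf"
Op 1 (replace idx 1: 'c' -> 'i'): "jcf" -> "jif"
Op 2 (append 'g'): "jif" -> "jifg"
Op 3 (delete idx 3 = 'g'): "jifg" -> "jif"
Op 4 (replace idx 0: 'j' -> 'a'): "jif" -> "aif"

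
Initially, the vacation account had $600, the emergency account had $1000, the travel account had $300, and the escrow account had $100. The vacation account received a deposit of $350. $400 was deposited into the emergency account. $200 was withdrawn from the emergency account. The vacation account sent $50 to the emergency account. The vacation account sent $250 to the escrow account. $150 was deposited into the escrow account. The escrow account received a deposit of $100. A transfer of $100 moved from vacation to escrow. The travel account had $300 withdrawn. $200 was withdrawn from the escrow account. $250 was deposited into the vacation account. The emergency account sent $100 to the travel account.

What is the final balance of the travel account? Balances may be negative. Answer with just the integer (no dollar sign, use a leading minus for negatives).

Answer: 100

Derivation:
Tracking account balances step by step:
Start: vacation=600, emergency=1000, travel=300, escrow=100
Event 1 (deposit 350 to vacation): vacation: 600 + 350 = 950. Balances: vacation=950, emergency=1000, travel=300, escrow=100
Event 2 (deposit 400 to emergency): emergency: 1000 + 400 = 1400. Balances: vacation=950, emergency=1400, travel=300, escrow=100
Event 3 (withdraw 200 from emergency): emergency: 1400 - 200 = 1200. Balances: vacation=950, emergency=1200, travel=300, escrow=100
Event 4 (transfer 50 vacation -> emergency): vacation: 950 - 50 = 900, emergency: 1200 + 50 = 1250. Balances: vacation=900, emergency=1250, travel=300, escrow=100
Event 5 (transfer 250 vacation -> escrow): vacation: 900 - 250 = 650, escrow: 100 + 250 = 350. Balances: vacation=650, emergency=1250, travel=300, escrow=350
Event 6 (deposit 150 to escrow): escrow: 350 + 150 = 500. Balances: vacation=650, emergency=1250, travel=300, escrow=500
Event 7 (deposit 100 to escrow): escrow: 500 + 100 = 600. Balances: vacation=650, emergency=1250, travel=300, escrow=600
Event 8 (transfer 100 vacation -> escrow): vacation: 650 - 100 = 550, escrow: 600 + 100 = 700. Balances: vacation=550, emergency=1250, travel=300, escrow=700
Event 9 (withdraw 300 from travel): travel: 300 - 300 = 0. Balances: vacation=550, emergency=1250, travel=0, escrow=700
Event 10 (withdraw 200 from escrow): escrow: 700 - 200 = 500. Balances: vacation=550, emergency=1250, travel=0, escrow=500
Event 11 (deposit 250 to vacation): vacation: 550 + 250 = 800. Balances: vacation=800, emergency=1250, travel=0, escrow=500
Event 12 (transfer 100 emergency -> travel): emergency: 1250 - 100 = 1150, travel: 0 + 100 = 100. Balances: vacation=800, emergency=1150, travel=100, escrow=500

Final balance of travel: 100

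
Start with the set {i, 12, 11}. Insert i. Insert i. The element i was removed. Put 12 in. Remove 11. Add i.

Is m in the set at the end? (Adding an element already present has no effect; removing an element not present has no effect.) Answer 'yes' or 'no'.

Tracking the set through each operation:
Start: {11, 12, i}
Event 1 (add i): already present, no change. Set: {11, 12, i}
Event 2 (add i): already present, no change. Set: {11, 12, i}
Event 3 (remove i): removed. Set: {11, 12}
Event 4 (add 12): already present, no change. Set: {11, 12}
Event 5 (remove 11): removed. Set: {12}
Event 6 (add i): added. Set: {12, i}

Final set: {12, i} (size 2)
m is NOT in the final set.

Answer: no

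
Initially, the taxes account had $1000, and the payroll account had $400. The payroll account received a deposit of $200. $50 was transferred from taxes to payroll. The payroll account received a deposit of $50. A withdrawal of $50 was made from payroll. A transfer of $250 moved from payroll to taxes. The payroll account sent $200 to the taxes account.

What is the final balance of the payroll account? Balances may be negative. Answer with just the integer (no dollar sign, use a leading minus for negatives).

Answer: 200

Derivation:
Tracking account balances step by step:
Start: taxes=1000, payroll=400
Event 1 (deposit 200 to payroll): payroll: 400 + 200 = 600. Balances: taxes=1000, payroll=600
Event 2 (transfer 50 taxes -> payroll): taxes: 1000 - 50 = 950, payroll: 600 + 50 = 650. Balances: taxes=950, payroll=650
Event 3 (deposit 50 to payroll): payroll: 650 + 50 = 700. Balances: taxes=950, payroll=700
Event 4 (withdraw 50 from payroll): payroll: 700 - 50 = 650. Balances: taxes=950, payroll=650
Event 5 (transfer 250 payroll -> taxes): payroll: 650 - 250 = 400, taxes: 950 + 250 = 1200. Balances: taxes=1200, payroll=400
Event 6 (transfer 200 payroll -> taxes): payroll: 400 - 200 = 200, taxes: 1200 + 200 = 1400. Balances: taxes=1400, payroll=200

Final balance of payroll: 200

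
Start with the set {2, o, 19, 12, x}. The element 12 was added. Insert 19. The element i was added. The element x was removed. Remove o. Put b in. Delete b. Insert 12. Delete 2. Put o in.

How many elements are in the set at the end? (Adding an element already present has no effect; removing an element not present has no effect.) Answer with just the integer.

Answer: 4

Derivation:
Tracking the set through each operation:
Start: {12, 19, 2, o, x}
Event 1 (add 12): already present, no change. Set: {12, 19, 2, o, x}
Event 2 (add 19): already present, no change. Set: {12, 19, 2, o, x}
Event 3 (add i): added. Set: {12, 19, 2, i, o, x}
Event 4 (remove x): removed. Set: {12, 19, 2, i, o}
Event 5 (remove o): removed. Set: {12, 19, 2, i}
Event 6 (add b): added. Set: {12, 19, 2, b, i}
Event 7 (remove b): removed. Set: {12, 19, 2, i}
Event 8 (add 12): already present, no change. Set: {12, 19, 2, i}
Event 9 (remove 2): removed. Set: {12, 19, i}
Event 10 (add o): added. Set: {12, 19, i, o}

Final set: {12, 19, i, o} (size 4)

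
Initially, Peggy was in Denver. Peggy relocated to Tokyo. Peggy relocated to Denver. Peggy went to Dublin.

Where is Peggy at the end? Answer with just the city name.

Tracking Peggy's location:
Start: Peggy is in Denver.
After move 1: Denver -> Tokyo. Peggy is in Tokyo.
After move 2: Tokyo -> Denver. Peggy is in Denver.
After move 3: Denver -> Dublin. Peggy is in Dublin.

Answer: Dublin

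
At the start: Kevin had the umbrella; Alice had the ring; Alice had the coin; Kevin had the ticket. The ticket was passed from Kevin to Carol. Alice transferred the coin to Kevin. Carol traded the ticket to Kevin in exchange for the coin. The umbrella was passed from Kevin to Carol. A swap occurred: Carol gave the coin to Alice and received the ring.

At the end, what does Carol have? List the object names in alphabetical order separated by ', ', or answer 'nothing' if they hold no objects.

Tracking all object holders:
Start: umbrella:Kevin, ring:Alice, coin:Alice, ticket:Kevin
Event 1 (give ticket: Kevin -> Carol). State: umbrella:Kevin, ring:Alice, coin:Alice, ticket:Carol
Event 2 (give coin: Alice -> Kevin). State: umbrella:Kevin, ring:Alice, coin:Kevin, ticket:Carol
Event 3 (swap ticket<->coin: now ticket:Kevin, coin:Carol). State: umbrella:Kevin, ring:Alice, coin:Carol, ticket:Kevin
Event 4 (give umbrella: Kevin -> Carol). State: umbrella:Carol, ring:Alice, coin:Carol, ticket:Kevin
Event 5 (swap coin<->ring: now coin:Alice, ring:Carol). State: umbrella:Carol, ring:Carol, coin:Alice, ticket:Kevin

Final state: umbrella:Carol, ring:Carol, coin:Alice, ticket:Kevin
Carol holds: ring, umbrella.

Answer: ring, umbrella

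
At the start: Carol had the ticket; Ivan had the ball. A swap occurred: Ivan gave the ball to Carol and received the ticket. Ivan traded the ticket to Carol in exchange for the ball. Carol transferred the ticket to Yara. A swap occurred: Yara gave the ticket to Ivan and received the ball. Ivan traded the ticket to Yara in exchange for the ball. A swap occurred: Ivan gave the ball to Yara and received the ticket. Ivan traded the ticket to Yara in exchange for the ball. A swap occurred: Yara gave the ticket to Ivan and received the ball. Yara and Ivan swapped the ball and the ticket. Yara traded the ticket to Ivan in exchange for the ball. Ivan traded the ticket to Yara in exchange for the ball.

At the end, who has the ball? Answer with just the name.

Answer: Ivan

Derivation:
Tracking all object holders:
Start: ticket:Carol, ball:Ivan
Event 1 (swap ball<->ticket: now ball:Carol, ticket:Ivan). State: ticket:Ivan, ball:Carol
Event 2 (swap ticket<->ball: now ticket:Carol, ball:Ivan). State: ticket:Carol, ball:Ivan
Event 3 (give ticket: Carol -> Yara). State: ticket:Yara, ball:Ivan
Event 4 (swap ticket<->ball: now ticket:Ivan, ball:Yara). State: ticket:Ivan, ball:Yara
Event 5 (swap ticket<->ball: now ticket:Yara, ball:Ivan). State: ticket:Yara, ball:Ivan
Event 6 (swap ball<->ticket: now ball:Yara, ticket:Ivan). State: ticket:Ivan, ball:Yara
Event 7 (swap ticket<->ball: now ticket:Yara, ball:Ivan). State: ticket:Yara, ball:Ivan
Event 8 (swap ticket<->ball: now ticket:Ivan, ball:Yara). State: ticket:Ivan, ball:Yara
Event 9 (swap ball<->ticket: now ball:Ivan, ticket:Yara). State: ticket:Yara, ball:Ivan
Event 10 (swap ticket<->ball: now ticket:Ivan, ball:Yara). State: ticket:Ivan, ball:Yara
Event 11 (swap ticket<->ball: now ticket:Yara, ball:Ivan). State: ticket:Yara, ball:Ivan

Final state: ticket:Yara, ball:Ivan
The ball is held by Ivan.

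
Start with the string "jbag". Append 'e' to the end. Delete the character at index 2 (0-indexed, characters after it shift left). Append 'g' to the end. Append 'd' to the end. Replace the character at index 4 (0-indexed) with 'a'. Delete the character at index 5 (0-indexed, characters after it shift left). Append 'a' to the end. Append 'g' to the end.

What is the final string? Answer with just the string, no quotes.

Applying each edit step by step:
Start: "jbag"
Op 1 (append 'e'): "jbag" -> "jbage"
Op 2 (delete idx 2 = 'a'): "jbage" -> "jbge"
Op 3 (append 'g'): "jbge" -> "jbgeg"
Op 4 (append 'd'): "jbgeg" -> "jbgegd"
Op 5 (replace idx 4: 'g' -> 'a'): "jbgegd" -> "jbgead"
Op 6 (delete idx 5 = 'd'): "jbgead" -> "jbgea"
Op 7 (append 'a'): "jbgea" -> "jbgeaa"
Op 8 (append 'g'): "jbgeaa" -> "jbgeaag"

Answer: jbgeaag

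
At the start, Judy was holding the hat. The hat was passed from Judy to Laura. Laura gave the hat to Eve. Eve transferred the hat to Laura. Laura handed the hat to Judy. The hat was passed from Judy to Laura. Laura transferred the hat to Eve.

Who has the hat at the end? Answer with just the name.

Answer: Eve

Derivation:
Tracking the hat through each event:
Start: Judy has the hat.
After event 1: Laura has the hat.
After event 2: Eve has the hat.
After event 3: Laura has the hat.
After event 4: Judy has the hat.
After event 5: Laura has the hat.
After event 6: Eve has the hat.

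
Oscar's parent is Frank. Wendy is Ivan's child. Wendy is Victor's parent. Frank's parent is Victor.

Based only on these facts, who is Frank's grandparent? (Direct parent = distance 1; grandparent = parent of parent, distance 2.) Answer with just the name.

Answer: Wendy

Derivation:
Reconstructing the parent chain from the given facts:
  Ivan -> Wendy -> Victor -> Frank -> Oscar
(each arrow means 'parent of the next')
Positions in the chain (0 = top):
  position of Ivan: 0
  position of Wendy: 1
  position of Victor: 2
  position of Frank: 3
  position of Oscar: 4

Frank is at position 3; the grandparent is 2 steps up the chain, i.e. position 1: Wendy.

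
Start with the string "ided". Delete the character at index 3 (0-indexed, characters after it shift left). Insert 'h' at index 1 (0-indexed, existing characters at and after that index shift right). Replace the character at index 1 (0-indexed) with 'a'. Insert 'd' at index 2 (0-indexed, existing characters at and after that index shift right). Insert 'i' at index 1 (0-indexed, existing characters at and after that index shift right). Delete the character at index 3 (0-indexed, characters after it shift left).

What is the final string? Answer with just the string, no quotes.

Answer: iiade

Derivation:
Applying each edit step by step:
Start: "ided"
Op 1 (delete idx 3 = 'd'): "ided" -> "ide"
Op 2 (insert 'h' at idx 1): "ide" -> "ihde"
Op 3 (replace idx 1: 'h' -> 'a'): "ihde" -> "iade"
Op 4 (insert 'd' at idx 2): "iade" -> "iadde"
Op 5 (insert 'i' at idx 1): "iadde" -> "iiadde"
Op 6 (delete idx 3 = 'd'): "iiadde" -> "iiade"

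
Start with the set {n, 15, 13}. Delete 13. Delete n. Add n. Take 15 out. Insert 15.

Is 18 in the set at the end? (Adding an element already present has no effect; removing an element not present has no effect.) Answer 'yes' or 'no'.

Answer: no

Derivation:
Tracking the set through each operation:
Start: {13, 15, n}
Event 1 (remove 13): removed. Set: {15, n}
Event 2 (remove n): removed. Set: {15}
Event 3 (add n): added. Set: {15, n}
Event 4 (remove 15): removed. Set: {n}
Event 5 (add 15): added. Set: {15, n}

Final set: {15, n} (size 2)
18 is NOT in the final set.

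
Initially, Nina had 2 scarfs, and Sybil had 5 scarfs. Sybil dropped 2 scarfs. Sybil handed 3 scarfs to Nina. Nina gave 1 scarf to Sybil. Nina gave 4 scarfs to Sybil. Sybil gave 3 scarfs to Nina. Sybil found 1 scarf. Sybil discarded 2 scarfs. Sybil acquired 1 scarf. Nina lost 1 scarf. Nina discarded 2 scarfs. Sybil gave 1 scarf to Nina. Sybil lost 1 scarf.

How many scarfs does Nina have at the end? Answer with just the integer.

Tracking counts step by step:
Start: Nina=2, Sybil=5
Event 1 (Sybil -2): Sybil: 5 -> 3. State: Nina=2, Sybil=3
Event 2 (Sybil -> Nina, 3): Sybil: 3 -> 0, Nina: 2 -> 5. State: Nina=5, Sybil=0
Event 3 (Nina -> Sybil, 1): Nina: 5 -> 4, Sybil: 0 -> 1. State: Nina=4, Sybil=1
Event 4 (Nina -> Sybil, 4): Nina: 4 -> 0, Sybil: 1 -> 5. State: Nina=0, Sybil=5
Event 5 (Sybil -> Nina, 3): Sybil: 5 -> 2, Nina: 0 -> 3. State: Nina=3, Sybil=2
Event 6 (Sybil +1): Sybil: 2 -> 3. State: Nina=3, Sybil=3
Event 7 (Sybil -2): Sybil: 3 -> 1. State: Nina=3, Sybil=1
Event 8 (Sybil +1): Sybil: 1 -> 2. State: Nina=3, Sybil=2
Event 9 (Nina -1): Nina: 3 -> 2. State: Nina=2, Sybil=2
Event 10 (Nina -2): Nina: 2 -> 0. State: Nina=0, Sybil=2
Event 11 (Sybil -> Nina, 1): Sybil: 2 -> 1, Nina: 0 -> 1. State: Nina=1, Sybil=1
Event 12 (Sybil -1): Sybil: 1 -> 0. State: Nina=1, Sybil=0

Nina's final count: 1

Answer: 1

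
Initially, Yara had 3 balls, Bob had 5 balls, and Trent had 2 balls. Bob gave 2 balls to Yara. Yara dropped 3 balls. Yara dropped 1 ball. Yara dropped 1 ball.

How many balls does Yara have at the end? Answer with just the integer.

Tracking counts step by step:
Start: Yara=3, Bob=5, Trent=2
Event 1 (Bob -> Yara, 2): Bob: 5 -> 3, Yara: 3 -> 5. State: Yara=5, Bob=3, Trent=2
Event 2 (Yara -3): Yara: 5 -> 2. State: Yara=2, Bob=3, Trent=2
Event 3 (Yara -1): Yara: 2 -> 1. State: Yara=1, Bob=3, Trent=2
Event 4 (Yara -1): Yara: 1 -> 0. State: Yara=0, Bob=3, Trent=2

Yara's final count: 0

Answer: 0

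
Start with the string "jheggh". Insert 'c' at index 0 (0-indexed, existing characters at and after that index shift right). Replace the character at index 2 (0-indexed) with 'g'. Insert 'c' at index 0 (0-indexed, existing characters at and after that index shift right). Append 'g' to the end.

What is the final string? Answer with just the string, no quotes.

Applying each edit step by step:
Start: "jheggh"
Op 1 (insert 'c' at idx 0): "jheggh" -> "cjheggh"
Op 2 (replace idx 2: 'h' -> 'g'): "cjheggh" -> "cjgeggh"
Op 3 (insert 'c' at idx 0): "cjgeggh" -> "ccjgeggh"
Op 4 (append 'g'): "ccjgeggh" -> "ccjgegghg"

Answer: ccjgegghg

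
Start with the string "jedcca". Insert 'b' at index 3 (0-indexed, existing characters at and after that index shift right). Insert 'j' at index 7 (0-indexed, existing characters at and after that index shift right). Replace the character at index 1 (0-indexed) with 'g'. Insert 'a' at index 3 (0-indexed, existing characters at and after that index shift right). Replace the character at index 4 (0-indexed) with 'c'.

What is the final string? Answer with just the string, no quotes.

Applying each edit step by step:
Start: "jedcca"
Op 1 (insert 'b' at idx 3): "jedcca" -> "jedbcca"
Op 2 (insert 'j' at idx 7): "jedbcca" -> "jedbccaj"
Op 3 (replace idx 1: 'e' -> 'g'): "jedbccaj" -> "jgdbccaj"
Op 4 (insert 'a' at idx 3): "jgdbccaj" -> "jgdabccaj"
Op 5 (replace idx 4: 'b' -> 'c'): "jgdabccaj" -> "jgdacccaj"

Answer: jgdacccaj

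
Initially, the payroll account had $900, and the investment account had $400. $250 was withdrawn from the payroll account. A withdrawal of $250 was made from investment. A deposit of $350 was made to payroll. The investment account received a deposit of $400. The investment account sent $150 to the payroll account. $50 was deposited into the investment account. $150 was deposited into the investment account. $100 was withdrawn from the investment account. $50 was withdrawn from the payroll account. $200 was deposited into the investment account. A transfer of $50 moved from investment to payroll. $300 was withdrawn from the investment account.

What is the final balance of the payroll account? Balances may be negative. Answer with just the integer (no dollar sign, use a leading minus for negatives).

Answer: 1150

Derivation:
Tracking account balances step by step:
Start: payroll=900, investment=400
Event 1 (withdraw 250 from payroll): payroll: 900 - 250 = 650. Balances: payroll=650, investment=400
Event 2 (withdraw 250 from investment): investment: 400 - 250 = 150. Balances: payroll=650, investment=150
Event 3 (deposit 350 to payroll): payroll: 650 + 350 = 1000. Balances: payroll=1000, investment=150
Event 4 (deposit 400 to investment): investment: 150 + 400 = 550. Balances: payroll=1000, investment=550
Event 5 (transfer 150 investment -> payroll): investment: 550 - 150 = 400, payroll: 1000 + 150 = 1150. Balances: payroll=1150, investment=400
Event 6 (deposit 50 to investment): investment: 400 + 50 = 450. Balances: payroll=1150, investment=450
Event 7 (deposit 150 to investment): investment: 450 + 150 = 600. Balances: payroll=1150, investment=600
Event 8 (withdraw 100 from investment): investment: 600 - 100 = 500. Balances: payroll=1150, investment=500
Event 9 (withdraw 50 from payroll): payroll: 1150 - 50 = 1100. Balances: payroll=1100, investment=500
Event 10 (deposit 200 to investment): investment: 500 + 200 = 700. Balances: payroll=1100, investment=700
Event 11 (transfer 50 investment -> payroll): investment: 700 - 50 = 650, payroll: 1100 + 50 = 1150. Balances: payroll=1150, investment=650
Event 12 (withdraw 300 from investment): investment: 650 - 300 = 350. Balances: payroll=1150, investment=350

Final balance of payroll: 1150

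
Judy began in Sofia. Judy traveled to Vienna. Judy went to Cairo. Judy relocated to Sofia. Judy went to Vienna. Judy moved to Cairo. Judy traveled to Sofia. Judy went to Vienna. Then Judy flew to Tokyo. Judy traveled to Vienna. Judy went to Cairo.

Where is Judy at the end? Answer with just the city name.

Tracking Judy's location:
Start: Judy is in Sofia.
After move 1: Sofia -> Vienna. Judy is in Vienna.
After move 2: Vienna -> Cairo. Judy is in Cairo.
After move 3: Cairo -> Sofia. Judy is in Sofia.
After move 4: Sofia -> Vienna. Judy is in Vienna.
After move 5: Vienna -> Cairo. Judy is in Cairo.
After move 6: Cairo -> Sofia. Judy is in Sofia.
After move 7: Sofia -> Vienna. Judy is in Vienna.
After move 8: Vienna -> Tokyo. Judy is in Tokyo.
After move 9: Tokyo -> Vienna. Judy is in Vienna.
After move 10: Vienna -> Cairo. Judy is in Cairo.

Answer: Cairo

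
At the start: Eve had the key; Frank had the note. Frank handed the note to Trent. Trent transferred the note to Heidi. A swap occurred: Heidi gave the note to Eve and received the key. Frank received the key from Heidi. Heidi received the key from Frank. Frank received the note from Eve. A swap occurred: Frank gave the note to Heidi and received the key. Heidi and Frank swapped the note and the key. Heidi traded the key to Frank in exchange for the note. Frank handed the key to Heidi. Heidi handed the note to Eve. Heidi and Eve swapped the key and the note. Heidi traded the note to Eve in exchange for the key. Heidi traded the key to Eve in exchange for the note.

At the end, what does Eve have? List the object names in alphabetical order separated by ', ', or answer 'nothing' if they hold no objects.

Answer: key

Derivation:
Tracking all object holders:
Start: key:Eve, note:Frank
Event 1 (give note: Frank -> Trent). State: key:Eve, note:Trent
Event 2 (give note: Trent -> Heidi). State: key:Eve, note:Heidi
Event 3 (swap note<->key: now note:Eve, key:Heidi). State: key:Heidi, note:Eve
Event 4 (give key: Heidi -> Frank). State: key:Frank, note:Eve
Event 5 (give key: Frank -> Heidi). State: key:Heidi, note:Eve
Event 6 (give note: Eve -> Frank). State: key:Heidi, note:Frank
Event 7 (swap note<->key: now note:Heidi, key:Frank). State: key:Frank, note:Heidi
Event 8 (swap note<->key: now note:Frank, key:Heidi). State: key:Heidi, note:Frank
Event 9 (swap key<->note: now key:Frank, note:Heidi). State: key:Frank, note:Heidi
Event 10 (give key: Frank -> Heidi). State: key:Heidi, note:Heidi
Event 11 (give note: Heidi -> Eve). State: key:Heidi, note:Eve
Event 12 (swap key<->note: now key:Eve, note:Heidi). State: key:Eve, note:Heidi
Event 13 (swap note<->key: now note:Eve, key:Heidi). State: key:Heidi, note:Eve
Event 14 (swap key<->note: now key:Eve, note:Heidi). State: key:Eve, note:Heidi

Final state: key:Eve, note:Heidi
Eve holds: key.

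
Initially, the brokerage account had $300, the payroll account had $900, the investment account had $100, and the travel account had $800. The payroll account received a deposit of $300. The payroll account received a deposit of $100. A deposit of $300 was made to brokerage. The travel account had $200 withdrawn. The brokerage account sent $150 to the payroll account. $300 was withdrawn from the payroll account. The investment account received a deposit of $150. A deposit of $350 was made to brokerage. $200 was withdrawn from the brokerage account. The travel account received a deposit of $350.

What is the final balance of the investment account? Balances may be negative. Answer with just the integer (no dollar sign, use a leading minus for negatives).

Answer: 250

Derivation:
Tracking account balances step by step:
Start: brokerage=300, payroll=900, investment=100, travel=800
Event 1 (deposit 300 to payroll): payroll: 900 + 300 = 1200. Balances: brokerage=300, payroll=1200, investment=100, travel=800
Event 2 (deposit 100 to payroll): payroll: 1200 + 100 = 1300. Balances: brokerage=300, payroll=1300, investment=100, travel=800
Event 3 (deposit 300 to brokerage): brokerage: 300 + 300 = 600. Balances: brokerage=600, payroll=1300, investment=100, travel=800
Event 4 (withdraw 200 from travel): travel: 800 - 200 = 600. Balances: brokerage=600, payroll=1300, investment=100, travel=600
Event 5 (transfer 150 brokerage -> payroll): brokerage: 600 - 150 = 450, payroll: 1300 + 150 = 1450. Balances: brokerage=450, payroll=1450, investment=100, travel=600
Event 6 (withdraw 300 from payroll): payroll: 1450 - 300 = 1150. Balances: brokerage=450, payroll=1150, investment=100, travel=600
Event 7 (deposit 150 to investment): investment: 100 + 150 = 250. Balances: brokerage=450, payroll=1150, investment=250, travel=600
Event 8 (deposit 350 to brokerage): brokerage: 450 + 350 = 800. Balances: brokerage=800, payroll=1150, investment=250, travel=600
Event 9 (withdraw 200 from brokerage): brokerage: 800 - 200 = 600. Balances: brokerage=600, payroll=1150, investment=250, travel=600
Event 10 (deposit 350 to travel): travel: 600 + 350 = 950. Balances: brokerage=600, payroll=1150, investment=250, travel=950

Final balance of investment: 250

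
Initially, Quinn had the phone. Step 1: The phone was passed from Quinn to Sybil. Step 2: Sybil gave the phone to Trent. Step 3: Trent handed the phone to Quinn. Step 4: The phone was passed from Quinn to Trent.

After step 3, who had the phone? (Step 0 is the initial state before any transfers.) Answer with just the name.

Tracking the phone holder through step 3:
After step 0 (start): Quinn
After step 1: Sybil
After step 2: Trent
After step 3: Quinn

At step 3, the holder is Quinn.

Answer: Quinn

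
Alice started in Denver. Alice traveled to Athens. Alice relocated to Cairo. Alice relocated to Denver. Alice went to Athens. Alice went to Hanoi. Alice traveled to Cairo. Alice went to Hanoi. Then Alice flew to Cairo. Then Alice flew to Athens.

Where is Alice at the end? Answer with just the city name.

Answer: Athens

Derivation:
Tracking Alice's location:
Start: Alice is in Denver.
After move 1: Denver -> Athens. Alice is in Athens.
After move 2: Athens -> Cairo. Alice is in Cairo.
After move 3: Cairo -> Denver. Alice is in Denver.
After move 4: Denver -> Athens. Alice is in Athens.
After move 5: Athens -> Hanoi. Alice is in Hanoi.
After move 6: Hanoi -> Cairo. Alice is in Cairo.
After move 7: Cairo -> Hanoi. Alice is in Hanoi.
After move 8: Hanoi -> Cairo. Alice is in Cairo.
After move 9: Cairo -> Athens. Alice is in Athens.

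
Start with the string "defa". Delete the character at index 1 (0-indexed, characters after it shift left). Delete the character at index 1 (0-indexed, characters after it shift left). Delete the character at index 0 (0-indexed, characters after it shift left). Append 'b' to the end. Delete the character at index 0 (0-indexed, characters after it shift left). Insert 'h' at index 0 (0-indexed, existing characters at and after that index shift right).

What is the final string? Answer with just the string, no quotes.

Applying each edit step by step:
Start: "defa"
Op 1 (delete idx 1 = 'e'): "defa" -> "dfa"
Op 2 (delete idx 1 = 'f'): "dfa" -> "da"
Op 3 (delete idx 0 = 'd'): "da" -> "a"
Op 4 (append 'b'): "a" -> "ab"
Op 5 (delete idx 0 = 'a'): "ab" -> "b"
Op 6 (insert 'h' at idx 0): "b" -> "hb"

Answer: hb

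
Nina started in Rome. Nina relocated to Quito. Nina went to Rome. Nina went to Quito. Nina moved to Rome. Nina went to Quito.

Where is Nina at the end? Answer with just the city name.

Tracking Nina's location:
Start: Nina is in Rome.
After move 1: Rome -> Quito. Nina is in Quito.
After move 2: Quito -> Rome. Nina is in Rome.
After move 3: Rome -> Quito. Nina is in Quito.
After move 4: Quito -> Rome. Nina is in Rome.
After move 5: Rome -> Quito. Nina is in Quito.

Answer: Quito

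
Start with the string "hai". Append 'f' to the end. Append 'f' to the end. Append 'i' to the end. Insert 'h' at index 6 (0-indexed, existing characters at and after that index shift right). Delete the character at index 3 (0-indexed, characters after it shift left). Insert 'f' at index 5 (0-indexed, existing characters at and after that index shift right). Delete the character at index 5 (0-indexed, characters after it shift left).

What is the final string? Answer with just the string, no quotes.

Answer: haifih

Derivation:
Applying each edit step by step:
Start: "hai"
Op 1 (append 'f'): "hai" -> "haif"
Op 2 (append 'f'): "haif" -> "haiff"
Op 3 (append 'i'): "haiff" -> "haiffi"
Op 4 (insert 'h' at idx 6): "haiffi" -> "haiffih"
Op 5 (delete idx 3 = 'f'): "haiffih" -> "haifih"
Op 6 (insert 'f' at idx 5): "haifih" -> "haififh"
Op 7 (delete idx 5 = 'f'): "haififh" -> "haifih"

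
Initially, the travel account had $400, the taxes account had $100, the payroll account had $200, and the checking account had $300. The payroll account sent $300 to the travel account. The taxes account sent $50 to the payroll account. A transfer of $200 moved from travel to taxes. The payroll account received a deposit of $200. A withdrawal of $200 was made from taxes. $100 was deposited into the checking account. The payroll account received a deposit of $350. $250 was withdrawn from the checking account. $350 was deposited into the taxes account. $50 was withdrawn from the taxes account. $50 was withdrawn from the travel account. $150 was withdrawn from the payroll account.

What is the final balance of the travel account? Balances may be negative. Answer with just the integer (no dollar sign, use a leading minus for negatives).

Tracking account balances step by step:
Start: travel=400, taxes=100, payroll=200, checking=300
Event 1 (transfer 300 payroll -> travel): payroll: 200 - 300 = -100, travel: 400 + 300 = 700. Balances: travel=700, taxes=100, payroll=-100, checking=300
Event 2 (transfer 50 taxes -> payroll): taxes: 100 - 50 = 50, payroll: -100 + 50 = -50. Balances: travel=700, taxes=50, payroll=-50, checking=300
Event 3 (transfer 200 travel -> taxes): travel: 700 - 200 = 500, taxes: 50 + 200 = 250. Balances: travel=500, taxes=250, payroll=-50, checking=300
Event 4 (deposit 200 to payroll): payroll: -50 + 200 = 150. Balances: travel=500, taxes=250, payroll=150, checking=300
Event 5 (withdraw 200 from taxes): taxes: 250 - 200 = 50. Balances: travel=500, taxes=50, payroll=150, checking=300
Event 6 (deposit 100 to checking): checking: 300 + 100 = 400. Balances: travel=500, taxes=50, payroll=150, checking=400
Event 7 (deposit 350 to payroll): payroll: 150 + 350 = 500. Balances: travel=500, taxes=50, payroll=500, checking=400
Event 8 (withdraw 250 from checking): checking: 400 - 250 = 150. Balances: travel=500, taxes=50, payroll=500, checking=150
Event 9 (deposit 350 to taxes): taxes: 50 + 350 = 400. Balances: travel=500, taxes=400, payroll=500, checking=150
Event 10 (withdraw 50 from taxes): taxes: 400 - 50 = 350. Balances: travel=500, taxes=350, payroll=500, checking=150
Event 11 (withdraw 50 from travel): travel: 500 - 50 = 450. Balances: travel=450, taxes=350, payroll=500, checking=150
Event 12 (withdraw 150 from payroll): payroll: 500 - 150 = 350. Balances: travel=450, taxes=350, payroll=350, checking=150

Final balance of travel: 450

Answer: 450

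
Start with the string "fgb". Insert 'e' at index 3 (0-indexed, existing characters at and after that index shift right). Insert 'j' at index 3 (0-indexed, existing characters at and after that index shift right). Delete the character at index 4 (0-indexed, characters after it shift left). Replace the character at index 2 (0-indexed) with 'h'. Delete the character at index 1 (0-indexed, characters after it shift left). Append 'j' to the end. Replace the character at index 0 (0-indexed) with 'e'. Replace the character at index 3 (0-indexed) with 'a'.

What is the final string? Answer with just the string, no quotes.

Applying each edit step by step:
Start: "fgb"
Op 1 (insert 'e' at idx 3): "fgb" -> "fgbe"
Op 2 (insert 'j' at idx 3): "fgbe" -> "fgbje"
Op 3 (delete idx 4 = 'e'): "fgbje" -> "fgbj"
Op 4 (replace idx 2: 'b' -> 'h'): "fgbj" -> "fghj"
Op 5 (delete idx 1 = 'g'): "fghj" -> "fhj"
Op 6 (append 'j'): "fhj" -> "fhjj"
Op 7 (replace idx 0: 'f' -> 'e'): "fhjj" -> "ehjj"
Op 8 (replace idx 3: 'j' -> 'a'): "ehjj" -> "ehja"

Answer: ehja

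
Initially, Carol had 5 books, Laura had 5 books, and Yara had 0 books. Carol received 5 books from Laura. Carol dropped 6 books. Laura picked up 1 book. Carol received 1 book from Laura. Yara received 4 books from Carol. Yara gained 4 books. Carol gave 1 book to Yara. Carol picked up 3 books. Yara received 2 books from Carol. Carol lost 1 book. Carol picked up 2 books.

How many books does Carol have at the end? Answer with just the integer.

Tracking counts step by step:
Start: Carol=5, Laura=5, Yara=0
Event 1 (Laura -> Carol, 5): Laura: 5 -> 0, Carol: 5 -> 10. State: Carol=10, Laura=0, Yara=0
Event 2 (Carol -6): Carol: 10 -> 4. State: Carol=4, Laura=0, Yara=0
Event 3 (Laura +1): Laura: 0 -> 1. State: Carol=4, Laura=1, Yara=0
Event 4 (Laura -> Carol, 1): Laura: 1 -> 0, Carol: 4 -> 5. State: Carol=5, Laura=0, Yara=0
Event 5 (Carol -> Yara, 4): Carol: 5 -> 1, Yara: 0 -> 4. State: Carol=1, Laura=0, Yara=4
Event 6 (Yara +4): Yara: 4 -> 8. State: Carol=1, Laura=0, Yara=8
Event 7 (Carol -> Yara, 1): Carol: 1 -> 0, Yara: 8 -> 9. State: Carol=0, Laura=0, Yara=9
Event 8 (Carol +3): Carol: 0 -> 3. State: Carol=3, Laura=0, Yara=9
Event 9 (Carol -> Yara, 2): Carol: 3 -> 1, Yara: 9 -> 11. State: Carol=1, Laura=0, Yara=11
Event 10 (Carol -1): Carol: 1 -> 0. State: Carol=0, Laura=0, Yara=11
Event 11 (Carol +2): Carol: 0 -> 2. State: Carol=2, Laura=0, Yara=11

Carol's final count: 2

Answer: 2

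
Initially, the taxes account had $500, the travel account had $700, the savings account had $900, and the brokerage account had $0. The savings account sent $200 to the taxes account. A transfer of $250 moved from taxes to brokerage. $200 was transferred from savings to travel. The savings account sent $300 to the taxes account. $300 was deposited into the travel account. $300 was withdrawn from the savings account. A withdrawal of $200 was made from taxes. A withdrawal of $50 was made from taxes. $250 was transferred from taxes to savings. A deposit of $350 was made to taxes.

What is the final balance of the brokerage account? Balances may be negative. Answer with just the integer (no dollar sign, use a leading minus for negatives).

Answer: 250

Derivation:
Tracking account balances step by step:
Start: taxes=500, travel=700, savings=900, brokerage=0
Event 1 (transfer 200 savings -> taxes): savings: 900 - 200 = 700, taxes: 500 + 200 = 700. Balances: taxes=700, travel=700, savings=700, brokerage=0
Event 2 (transfer 250 taxes -> brokerage): taxes: 700 - 250 = 450, brokerage: 0 + 250 = 250. Balances: taxes=450, travel=700, savings=700, brokerage=250
Event 3 (transfer 200 savings -> travel): savings: 700 - 200 = 500, travel: 700 + 200 = 900. Balances: taxes=450, travel=900, savings=500, brokerage=250
Event 4 (transfer 300 savings -> taxes): savings: 500 - 300 = 200, taxes: 450 + 300 = 750. Balances: taxes=750, travel=900, savings=200, brokerage=250
Event 5 (deposit 300 to travel): travel: 900 + 300 = 1200. Balances: taxes=750, travel=1200, savings=200, brokerage=250
Event 6 (withdraw 300 from savings): savings: 200 - 300 = -100. Balances: taxes=750, travel=1200, savings=-100, brokerage=250
Event 7 (withdraw 200 from taxes): taxes: 750 - 200 = 550. Balances: taxes=550, travel=1200, savings=-100, brokerage=250
Event 8 (withdraw 50 from taxes): taxes: 550 - 50 = 500. Balances: taxes=500, travel=1200, savings=-100, brokerage=250
Event 9 (transfer 250 taxes -> savings): taxes: 500 - 250 = 250, savings: -100 + 250 = 150. Balances: taxes=250, travel=1200, savings=150, brokerage=250
Event 10 (deposit 350 to taxes): taxes: 250 + 350 = 600. Balances: taxes=600, travel=1200, savings=150, brokerage=250

Final balance of brokerage: 250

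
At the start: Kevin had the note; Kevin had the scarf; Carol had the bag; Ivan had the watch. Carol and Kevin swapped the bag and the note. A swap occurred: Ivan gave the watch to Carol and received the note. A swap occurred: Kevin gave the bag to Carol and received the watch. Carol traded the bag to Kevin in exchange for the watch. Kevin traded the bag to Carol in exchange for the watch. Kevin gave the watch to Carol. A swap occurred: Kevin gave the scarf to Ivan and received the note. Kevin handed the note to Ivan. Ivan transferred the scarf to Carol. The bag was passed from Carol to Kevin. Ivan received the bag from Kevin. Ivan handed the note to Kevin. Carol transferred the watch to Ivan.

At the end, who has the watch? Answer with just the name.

Answer: Ivan

Derivation:
Tracking all object holders:
Start: note:Kevin, scarf:Kevin, bag:Carol, watch:Ivan
Event 1 (swap bag<->note: now bag:Kevin, note:Carol). State: note:Carol, scarf:Kevin, bag:Kevin, watch:Ivan
Event 2 (swap watch<->note: now watch:Carol, note:Ivan). State: note:Ivan, scarf:Kevin, bag:Kevin, watch:Carol
Event 3 (swap bag<->watch: now bag:Carol, watch:Kevin). State: note:Ivan, scarf:Kevin, bag:Carol, watch:Kevin
Event 4 (swap bag<->watch: now bag:Kevin, watch:Carol). State: note:Ivan, scarf:Kevin, bag:Kevin, watch:Carol
Event 5 (swap bag<->watch: now bag:Carol, watch:Kevin). State: note:Ivan, scarf:Kevin, bag:Carol, watch:Kevin
Event 6 (give watch: Kevin -> Carol). State: note:Ivan, scarf:Kevin, bag:Carol, watch:Carol
Event 7 (swap scarf<->note: now scarf:Ivan, note:Kevin). State: note:Kevin, scarf:Ivan, bag:Carol, watch:Carol
Event 8 (give note: Kevin -> Ivan). State: note:Ivan, scarf:Ivan, bag:Carol, watch:Carol
Event 9 (give scarf: Ivan -> Carol). State: note:Ivan, scarf:Carol, bag:Carol, watch:Carol
Event 10 (give bag: Carol -> Kevin). State: note:Ivan, scarf:Carol, bag:Kevin, watch:Carol
Event 11 (give bag: Kevin -> Ivan). State: note:Ivan, scarf:Carol, bag:Ivan, watch:Carol
Event 12 (give note: Ivan -> Kevin). State: note:Kevin, scarf:Carol, bag:Ivan, watch:Carol
Event 13 (give watch: Carol -> Ivan). State: note:Kevin, scarf:Carol, bag:Ivan, watch:Ivan

Final state: note:Kevin, scarf:Carol, bag:Ivan, watch:Ivan
The watch is held by Ivan.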